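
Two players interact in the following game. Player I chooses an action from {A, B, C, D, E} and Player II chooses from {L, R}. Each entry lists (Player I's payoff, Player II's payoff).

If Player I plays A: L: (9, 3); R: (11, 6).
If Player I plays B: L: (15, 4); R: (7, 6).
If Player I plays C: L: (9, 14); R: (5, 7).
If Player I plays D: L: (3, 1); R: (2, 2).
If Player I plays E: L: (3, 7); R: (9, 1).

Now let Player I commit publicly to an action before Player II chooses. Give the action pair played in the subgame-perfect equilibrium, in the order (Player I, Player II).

Solve by backward induction (Player I leads).
- A: Player II compares 3, 6 and picks R; Player I would get 11.
- B: Player II compares 4, 6 and picks R; Player I would get 7.
- C: Player II compares 14, 7 and picks L; Player I would get 9.
- D: Player II compares 1, 2 and picks R; Player I would get 2.
- E: Player II compares 7, 1 and picks L; Player I would get 3.
Player I's induced payoffs are 11, 7, 9, 2, 3, so Player I commits to A. Subgame-perfect outcome: (A, R) with payoffs (11, 6).

(A, R)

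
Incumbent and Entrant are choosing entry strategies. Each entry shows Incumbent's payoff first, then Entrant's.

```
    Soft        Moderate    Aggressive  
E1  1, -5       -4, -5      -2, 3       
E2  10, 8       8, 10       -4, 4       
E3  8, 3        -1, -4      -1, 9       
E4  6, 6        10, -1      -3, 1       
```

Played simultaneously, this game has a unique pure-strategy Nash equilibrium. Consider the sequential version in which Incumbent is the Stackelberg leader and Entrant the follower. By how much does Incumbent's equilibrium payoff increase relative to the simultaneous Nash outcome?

Entrant best-responds to each possible Incumbent move:
- E1 → Entrant plays Aggressive (best of -5, -5, 3); Incumbent gets -2.
- E2 → Entrant plays Moderate (best of 8, 10, 4); Incumbent gets 8.
- E3 → Entrant plays Aggressive (best of 3, -4, 9); Incumbent gets -1.
- E4 → Entrant plays Soft (best of 6, -1, 1); Incumbent gets 6.
Incumbent's induced payoffs are -2, 8, -1, 6, so Incumbent commits to E2. Subgame-perfect outcome: (E2, Moderate) with payoffs (8, 10).
Now find the simultaneous Nash equilibrium.
Incumbent's best replies: Soft→E2; Moderate→E4; Aggressive→E3.
Entrant's best replies: E1→Aggressive; E2→Moderate; E3→Aggressive; E4→Soft.
The unique mutual best reply is (E3, Aggressive), giving (-1, 9).
Incumbent's commitment gain: 8 − -1 = 9.

9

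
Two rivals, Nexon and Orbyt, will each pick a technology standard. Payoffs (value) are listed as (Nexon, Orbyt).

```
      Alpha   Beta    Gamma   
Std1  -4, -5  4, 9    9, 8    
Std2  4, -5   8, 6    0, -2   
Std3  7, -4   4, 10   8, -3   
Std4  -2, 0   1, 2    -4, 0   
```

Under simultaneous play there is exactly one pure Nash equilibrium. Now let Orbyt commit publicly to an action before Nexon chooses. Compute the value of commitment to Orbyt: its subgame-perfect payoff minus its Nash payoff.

2

Backward induction with Orbyt moving first.
- Alpha: BR = Std3, leader payoff -4.
- Beta: BR = Std2, leader payoff 6.
- Gamma: BR = Std1, leader payoff 8.
Among -4, 6, 8, the best is 8 at Gamma. Subgame-perfect outcome: (Std1, Gamma) with payoffs (9, 8).
Now find the simultaneous Nash equilibrium.
Nexon's best replies: Alpha→Std3; Beta→Std2; Gamma→Std1.
Orbyt's best replies: Std1→Beta; Std2→Beta; Std3→Beta; Std4→Beta.
The unique mutual best reply is (Std2, Beta), giving (8, 6).
Orbyt's commitment gain: 8 − 6 = 2.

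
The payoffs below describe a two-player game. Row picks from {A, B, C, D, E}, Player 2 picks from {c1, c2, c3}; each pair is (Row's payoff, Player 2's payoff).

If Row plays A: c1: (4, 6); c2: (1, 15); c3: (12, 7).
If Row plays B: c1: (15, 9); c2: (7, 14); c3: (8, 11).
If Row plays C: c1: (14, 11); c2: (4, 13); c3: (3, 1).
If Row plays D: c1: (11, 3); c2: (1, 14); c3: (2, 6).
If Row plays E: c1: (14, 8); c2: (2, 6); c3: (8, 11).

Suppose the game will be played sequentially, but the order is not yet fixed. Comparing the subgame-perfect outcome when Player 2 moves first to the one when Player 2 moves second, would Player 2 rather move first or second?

If Row leads: Player 2's best replies are A→c2, B→c2, C→c2, D→c2, E→c3; Row's induced payoffs 1, 7, 4, 1, 8; outcome (E, c3), payoffs (8, 11).
If Player 2 leads: Row's best replies are c1→B, c2→B, c3→A; Player 2's induced payoffs 9, 14, 7; outcome (B, c2), payoffs (7, 14).
Player 2 gets 14 moving first and 11 moving second, so Player 2 prefers to move first.

first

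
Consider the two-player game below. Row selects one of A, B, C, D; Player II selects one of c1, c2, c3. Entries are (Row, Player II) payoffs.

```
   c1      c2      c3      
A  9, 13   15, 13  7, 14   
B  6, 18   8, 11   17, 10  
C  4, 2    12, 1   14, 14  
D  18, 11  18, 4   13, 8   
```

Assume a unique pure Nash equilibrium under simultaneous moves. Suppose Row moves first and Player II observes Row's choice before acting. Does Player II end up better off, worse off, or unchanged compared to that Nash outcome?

unchanged

Player II best-responds to each possible Row move:
- A: Player II compares 13, 13, 14 and picks c3; Row would get 7.
- B: Player II compares 18, 11, 10 and picks c1; Row would get 6.
- C: Player II compares 2, 1, 14 and picks c3; Row would get 14.
- D: Player II compares 11, 4, 8 and picks c1; Row would get 18.
Among 7, 6, 14, 18, the best is 18 at D. Subgame-perfect outcome: (D, c1) with payoffs (18, 11).
Under simultaneous play:
Row's best replies: c1→D; c2→D; c3→B.
Player II's best replies: A→c3; B→c1; C→c3; D→c1.
Only (D, c1) has each player best-responding; Nash payoffs (18, 11).
Player II earns 11 sequentially versus 11 at the Nash outcome: unchanged.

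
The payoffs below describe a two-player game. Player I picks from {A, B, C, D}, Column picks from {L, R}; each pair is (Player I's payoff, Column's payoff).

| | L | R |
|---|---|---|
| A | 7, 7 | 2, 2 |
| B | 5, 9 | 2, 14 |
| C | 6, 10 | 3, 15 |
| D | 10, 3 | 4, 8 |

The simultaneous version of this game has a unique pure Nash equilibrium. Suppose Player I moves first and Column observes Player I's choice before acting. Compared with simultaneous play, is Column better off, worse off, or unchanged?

Work backward from Column's decision.
- A: Column compares 7, 2 and picks L; Player I would get 7.
- B: Column compares 9, 14 and picks R; Player I would get 2.
- C: Column compares 10, 15 and picks R; Player I would get 3.
- D: Column compares 3, 8 and picks R; Player I would get 4.
Maximizing over 7, 2, 3, 4, Player I chooses A. Subgame-perfect outcome: (A, L) with payoffs (7, 7).
Now find the simultaneous Nash equilibrium.
Player I's best replies: L→D; R→D.
Column's best replies: A→L; B→R; C→R; D→R.
The unique mutual best reply is (D, R), giving (4, 8).
Column earns 7 sequentially versus 8 at the Nash outcome: worse off.

worse off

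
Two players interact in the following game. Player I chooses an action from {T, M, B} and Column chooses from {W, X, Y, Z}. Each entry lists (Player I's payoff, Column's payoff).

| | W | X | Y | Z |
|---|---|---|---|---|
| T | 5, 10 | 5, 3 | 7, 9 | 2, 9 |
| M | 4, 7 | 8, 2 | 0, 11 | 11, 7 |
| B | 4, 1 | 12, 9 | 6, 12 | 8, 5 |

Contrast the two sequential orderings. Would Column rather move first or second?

If Player I leads: Column's best replies are T→W, M→Y, B→Y; Player I's induced payoffs 5, 0, 6; outcome (B, Y), payoffs (6, 12).
If Column leads: Player I's best replies are W→T, X→B, Y→T, Z→M; Column's induced payoffs 10, 9, 9, 7; outcome (T, W), payoffs (5, 10).
Column gets 10 moving first and 12 moving second, so Column prefers to move second.

second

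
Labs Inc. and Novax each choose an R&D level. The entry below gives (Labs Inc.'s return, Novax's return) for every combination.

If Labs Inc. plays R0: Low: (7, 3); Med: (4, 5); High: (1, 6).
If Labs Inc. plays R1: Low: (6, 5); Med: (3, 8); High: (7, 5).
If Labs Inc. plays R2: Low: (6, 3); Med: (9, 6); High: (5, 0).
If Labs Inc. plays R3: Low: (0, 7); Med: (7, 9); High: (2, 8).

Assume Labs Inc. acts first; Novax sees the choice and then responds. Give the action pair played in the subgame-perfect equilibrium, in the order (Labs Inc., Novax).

Work backward from Novax's decision.
- R0 → Novax plays High (best of 3, 5, 6); Labs Inc. gets 1.
- R1 → Novax plays Med (best of 5, 8, 5); Labs Inc. gets 3.
- R2 → Novax plays Med (best of 3, 6, 0); Labs Inc. gets 9.
- R3 → Novax plays Med (best of 7, 9, 8); Labs Inc. gets 7.
Among 1, 3, 9, 7, the best is 9 at R2. Subgame-perfect outcome: (R2, Med) with payoffs (9, 6).

(R2, Med)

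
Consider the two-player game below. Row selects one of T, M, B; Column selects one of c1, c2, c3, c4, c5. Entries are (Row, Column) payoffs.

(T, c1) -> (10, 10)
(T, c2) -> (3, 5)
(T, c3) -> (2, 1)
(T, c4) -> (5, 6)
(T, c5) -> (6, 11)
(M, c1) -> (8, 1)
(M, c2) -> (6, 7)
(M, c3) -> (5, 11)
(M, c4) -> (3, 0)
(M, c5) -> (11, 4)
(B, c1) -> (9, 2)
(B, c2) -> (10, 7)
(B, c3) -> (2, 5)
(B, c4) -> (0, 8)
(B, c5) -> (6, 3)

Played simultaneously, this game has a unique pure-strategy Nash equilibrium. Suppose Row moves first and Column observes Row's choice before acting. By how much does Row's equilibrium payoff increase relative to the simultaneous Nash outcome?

1

Backward induction with Row moving first.
- T: BR = c5, leader payoff 6.
- M: BR = c3, leader payoff 5.
- B: BR = c4, leader payoff 0.
Maximizing over 6, 5, 0, Row chooses T. Subgame-perfect outcome: (T, c5) with payoffs (6, 11).
Under simultaneous play:
Row's best replies: c1→T; c2→B; c3→M; c4→T; c5→M.
Column's best replies: T→c5; M→c3; B→c4.
The unique mutual best reply is (M, c3), giving (5, 11).
Row's commitment gain: 6 − 5 = 1.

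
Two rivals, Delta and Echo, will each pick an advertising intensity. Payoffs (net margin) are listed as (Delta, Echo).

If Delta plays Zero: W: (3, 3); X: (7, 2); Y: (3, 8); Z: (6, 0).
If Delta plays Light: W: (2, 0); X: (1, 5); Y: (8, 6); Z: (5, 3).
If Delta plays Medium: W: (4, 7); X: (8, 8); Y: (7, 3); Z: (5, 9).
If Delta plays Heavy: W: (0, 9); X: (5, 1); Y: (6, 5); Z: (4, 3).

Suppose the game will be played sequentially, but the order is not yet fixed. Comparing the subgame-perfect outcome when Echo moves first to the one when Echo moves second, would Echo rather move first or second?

If Delta leads: Echo's best replies are Zero→Y, Light→Y, Medium→Z, Heavy→W; Delta's induced payoffs 3, 8, 5, 0; outcome (Light, Y), payoffs (8, 6).
If Echo leads: Delta's best replies are W→Medium, X→Medium, Y→Light, Z→Zero; Echo's induced payoffs 7, 8, 6, 0; outcome (Medium, X), payoffs (8, 8).
Echo gets 8 moving first and 6 moving second, so Echo prefers to move first.

first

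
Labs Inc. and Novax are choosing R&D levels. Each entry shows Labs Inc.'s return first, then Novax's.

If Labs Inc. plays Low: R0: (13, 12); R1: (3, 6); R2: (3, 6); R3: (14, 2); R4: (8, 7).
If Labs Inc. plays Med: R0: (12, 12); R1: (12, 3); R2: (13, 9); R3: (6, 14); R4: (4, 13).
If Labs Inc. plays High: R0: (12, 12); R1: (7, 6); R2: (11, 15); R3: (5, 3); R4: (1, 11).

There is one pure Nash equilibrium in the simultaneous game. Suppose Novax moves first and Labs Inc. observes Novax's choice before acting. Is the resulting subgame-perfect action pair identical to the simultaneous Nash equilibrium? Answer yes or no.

yes

Backward induction with Novax moving first.
- R0: BR = Low, leader payoff 12.
- R1: BR = Med, leader payoff 3.
- R2: BR = Med, leader payoff 9.
- R3: BR = Low, leader payoff 2.
- R4: BR = Low, leader payoff 7.
Maximizing over 12, 3, 9, 2, 7, Novax chooses R0. Subgame-perfect outcome: (Low, R0) with payoffs (13, 12).
For the simultaneous game, intersect best replies.
Labs Inc.'s best replies: R0→Low; R1→Med; R2→Med; R3→Low; R4→Low.
Novax's best replies: Low→R0; Med→R3; High→R2.
Only (Low, R0) has each player best-responding; Nash payoffs (13, 12).
Sequential outcome (Low, R0) coincides with the Nash profile (Low, R0).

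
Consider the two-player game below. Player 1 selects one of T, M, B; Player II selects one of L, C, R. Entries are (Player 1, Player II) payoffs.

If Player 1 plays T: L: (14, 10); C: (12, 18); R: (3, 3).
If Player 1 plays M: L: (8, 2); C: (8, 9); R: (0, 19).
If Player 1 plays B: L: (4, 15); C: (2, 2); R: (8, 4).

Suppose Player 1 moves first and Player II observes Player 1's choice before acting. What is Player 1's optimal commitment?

Backward induction with Player 1 moving first.
- T: Player II compares 10, 18, 3 and picks C; Player 1 would get 12.
- M: Player II compares 2, 9, 19 and picks R; Player 1 would get 0.
- B: Player II compares 15, 2, 4 and picks L; Player 1 would get 4.
Player 1's induced payoffs are 12, 0, 4, so Player 1 commits to T. Subgame-perfect outcome: (T, C) with payoffs (12, 18).

T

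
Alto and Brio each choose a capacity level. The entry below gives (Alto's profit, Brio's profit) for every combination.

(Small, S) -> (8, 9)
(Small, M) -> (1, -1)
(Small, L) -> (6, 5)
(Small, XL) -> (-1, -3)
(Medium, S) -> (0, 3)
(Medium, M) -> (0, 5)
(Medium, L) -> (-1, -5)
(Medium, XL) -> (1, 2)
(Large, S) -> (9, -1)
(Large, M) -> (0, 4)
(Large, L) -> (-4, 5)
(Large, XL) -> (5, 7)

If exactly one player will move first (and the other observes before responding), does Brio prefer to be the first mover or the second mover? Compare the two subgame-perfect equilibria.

If Alto leads: Brio's best replies are Small→S, Medium→M, Large→XL; Alto's induced payoffs 8, 0, 5; outcome (Small, S), payoffs (8, 9).
If Brio leads: Alto's best replies are S→Large, M→Small, L→Small, XL→Large; Brio's induced payoffs -1, -1, 5, 7; outcome (Large, XL), payoffs (5, 7).
Brio gets 7 moving first and 9 moving second, so Brio prefers to move second.

second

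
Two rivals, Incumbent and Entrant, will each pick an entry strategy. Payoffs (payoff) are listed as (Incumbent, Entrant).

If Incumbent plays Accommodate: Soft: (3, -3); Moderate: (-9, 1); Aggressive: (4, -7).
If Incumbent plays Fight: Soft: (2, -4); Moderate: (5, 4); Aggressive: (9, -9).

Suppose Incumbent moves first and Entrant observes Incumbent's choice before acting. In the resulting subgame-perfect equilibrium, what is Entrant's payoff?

4

Solve by backward induction (Incumbent leads).
- Accommodate: BR = Moderate, leader payoff -9.
- Fight: BR = Moderate, leader payoff 5.
Among -9, 5, the best is 5 at Fight. Subgame-perfect outcome: (Fight, Moderate) with payoffs (5, 4).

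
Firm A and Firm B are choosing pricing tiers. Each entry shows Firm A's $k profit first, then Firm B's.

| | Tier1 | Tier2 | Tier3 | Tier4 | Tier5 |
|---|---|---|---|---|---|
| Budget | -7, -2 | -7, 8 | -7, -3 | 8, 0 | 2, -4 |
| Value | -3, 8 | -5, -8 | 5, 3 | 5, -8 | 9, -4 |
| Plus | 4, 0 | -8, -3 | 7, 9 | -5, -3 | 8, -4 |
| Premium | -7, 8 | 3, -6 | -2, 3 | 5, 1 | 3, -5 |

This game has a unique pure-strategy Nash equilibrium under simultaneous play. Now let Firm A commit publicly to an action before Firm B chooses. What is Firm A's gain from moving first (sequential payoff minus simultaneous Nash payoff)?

Firm B best-responds to each possible Firm A move:
- Budget: Firm B compares -2, 8, -3, 0, -4 and picks Tier2; Firm A would get -7.
- Value: Firm B compares 8, -8, 3, -8, -4 and picks Tier1; Firm A would get -3.
- Plus: Firm B compares 0, -3, 9, -3, -4 and picks Tier3; Firm A would get 7.
- Premium: Firm B compares 8, -6, 3, 1, -5 and picks Tier1; Firm A would get -7.
Among -7, -3, 7, -7, the best is 7 at Plus. Subgame-perfect outcome: (Plus, Tier3) with payoffs (7, 9).
For the simultaneous game, intersect best replies.
Firm A's best replies: Tier1→Plus; Tier2→Premium; Tier3→Plus; Tier4→Budget; Tier5→Value.
Firm B's best replies: Budget→Tier2; Value→Tier1; Plus→Tier3; Premium→Tier1.
Only (Plus, Tier3) has each player best-responding; Nash payoffs (7, 9).
Firm A's commitment gain: 7 − 7 = 0.

0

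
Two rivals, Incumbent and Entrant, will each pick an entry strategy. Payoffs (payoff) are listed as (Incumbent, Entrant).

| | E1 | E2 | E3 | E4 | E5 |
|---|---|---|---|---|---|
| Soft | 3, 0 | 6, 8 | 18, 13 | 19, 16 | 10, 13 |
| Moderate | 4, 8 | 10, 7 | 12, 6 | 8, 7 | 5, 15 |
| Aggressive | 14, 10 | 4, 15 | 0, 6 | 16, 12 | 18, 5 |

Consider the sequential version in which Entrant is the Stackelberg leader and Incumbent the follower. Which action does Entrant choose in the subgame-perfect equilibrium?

E4

Work backward from Incumbent's decision.
- E1 → Incumbent plays Aggressive (best of 3, 4, 14); Entrant gets 10.
- E2 → Incumbent plays Moderate (best of 6, 10, 4); Entrant gets 7.
- E3 → Incumbent plays Soft (best of 18, 12, 0); Entrant gets 13.
- E4 → Incumbent plays Soft (best of 19, 8, 16); Entrant gets 16.
- E5 → Incumbent plays Aggressive (best of 10, 5, 18); Entrant gets 5.
Entrant's induced payoffs are 10, 7, 13, 16, 5, so Entrant commits to E4. Subgame-perfect outcome: (Soft, E4) with payoffs (19, 16).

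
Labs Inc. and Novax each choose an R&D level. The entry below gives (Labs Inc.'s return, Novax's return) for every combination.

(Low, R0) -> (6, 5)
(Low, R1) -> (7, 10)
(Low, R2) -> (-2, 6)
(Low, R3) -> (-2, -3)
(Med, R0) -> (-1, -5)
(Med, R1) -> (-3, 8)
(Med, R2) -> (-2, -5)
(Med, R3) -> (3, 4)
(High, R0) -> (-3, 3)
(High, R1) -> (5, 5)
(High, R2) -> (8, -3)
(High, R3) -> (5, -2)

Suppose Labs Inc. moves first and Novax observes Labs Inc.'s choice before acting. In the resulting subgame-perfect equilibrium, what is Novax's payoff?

10

Work backward from Novax's decision.
- Low → Novax plays R1 (best of 5, 10, 6, -3); Labs Inc. gets 7.
- Med → Novax plays R1 (best of -5, 8, -5, 4); Labs Inc. gets -3.
- High → Novax plays R1 (best of 3, 5, -3, -2); Labs Inc. gets 5.
Labs Inc.'s induced payoffs are 7, -3, 5, so Labs Inc. commits to Low. Subgame-perfect outcome: (Low, R1) with payoffs (7, 10).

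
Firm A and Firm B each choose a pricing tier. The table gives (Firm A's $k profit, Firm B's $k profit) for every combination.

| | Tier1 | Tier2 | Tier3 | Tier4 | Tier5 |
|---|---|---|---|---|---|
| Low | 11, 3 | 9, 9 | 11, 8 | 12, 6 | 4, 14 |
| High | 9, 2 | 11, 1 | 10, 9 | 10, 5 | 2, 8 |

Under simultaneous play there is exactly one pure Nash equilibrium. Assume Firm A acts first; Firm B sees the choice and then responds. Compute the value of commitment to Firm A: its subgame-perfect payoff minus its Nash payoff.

Work backward from Firm B's decision.
- Low: Firm B compares 3, 9, 8, 6, 14 and picks Tier5; Firm A would get 4.
- High: Firm B compares 2, 1, 9, 5, 8 and picks Tier3; Firm A would get 10.
Among 4, 10, the best is 10 at High. Subgame-perfect outcome: (High, Tier3) with payoffs (10, 9).
For the simultaneous game, intersect best replies.
Firm A's best replies: Tier1→Low; Tier2→High; Tier3→Low; Tier4→Low; Tier5→Low.
Firm B's best replies: Low→Tier5; High→Tier3.
The unique mutual best reply is (Low, Tier5), giving (4, 14).
Firm A's commitment gain: 10 − 4 = 6.

6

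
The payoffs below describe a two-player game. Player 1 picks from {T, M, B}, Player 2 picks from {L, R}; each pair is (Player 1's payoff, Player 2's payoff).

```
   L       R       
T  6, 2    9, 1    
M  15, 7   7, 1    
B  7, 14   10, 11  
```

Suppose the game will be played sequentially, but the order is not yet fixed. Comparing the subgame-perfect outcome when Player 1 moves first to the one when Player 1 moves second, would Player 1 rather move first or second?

If Player 1 leads: Player 2's best replies are T→L, M→L, B→L; Player 1's induced payoffs 6, 15, 7; outcome (M, L), payoffs (15, 7).
If Player 2 leads: Player 1's best replies are L→M, R→B; Player 2's induced payoffs 7, 11; outcome (B, R), payoffs (10, 11).
Player 1 gets 15 moving first and 10 moving second, so Player 1 prefers to move first.

first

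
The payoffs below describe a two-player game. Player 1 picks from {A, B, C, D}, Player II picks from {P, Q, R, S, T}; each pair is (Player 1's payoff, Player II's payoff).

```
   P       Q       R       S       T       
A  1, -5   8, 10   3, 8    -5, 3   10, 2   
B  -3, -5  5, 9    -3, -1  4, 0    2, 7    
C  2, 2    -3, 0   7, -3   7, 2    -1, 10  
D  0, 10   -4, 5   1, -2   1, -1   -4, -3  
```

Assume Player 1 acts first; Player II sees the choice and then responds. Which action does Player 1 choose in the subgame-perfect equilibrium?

Work backward from Player II's decision.
- A: Player II compares -5, 10, 8, 3, 2 and picks Q; Player 1 would get 8.
- B: Player II compares -5, 9, -1, 0, 7 and picks Q; Player 1 would get 5.
- C: Player II compares 2, 0, -3, 2, 10 and picks T; Player 1 would get -1.
- D: Player II compares 10, 5, -2, -1, -3 and picks P; Player 1 would get 0.
Among 8, 5, -1, 0, the best is 8 at A. Subgame-perfect outcome: (A, Q) with payoffs (8, 10).

A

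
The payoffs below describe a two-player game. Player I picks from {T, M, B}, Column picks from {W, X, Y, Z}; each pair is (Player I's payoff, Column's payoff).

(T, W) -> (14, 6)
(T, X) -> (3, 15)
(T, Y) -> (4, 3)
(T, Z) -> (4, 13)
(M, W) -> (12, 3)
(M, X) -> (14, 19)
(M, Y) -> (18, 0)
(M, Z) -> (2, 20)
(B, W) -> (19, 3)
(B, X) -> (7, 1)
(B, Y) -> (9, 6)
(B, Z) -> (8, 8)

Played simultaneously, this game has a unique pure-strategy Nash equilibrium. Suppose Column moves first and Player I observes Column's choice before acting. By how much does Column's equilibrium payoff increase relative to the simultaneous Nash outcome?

Player I best-responds to each possible Column move:
- W → Player I plays B (best of 14, 12, 19); Column gets 3.
- X → Player I plays M (best of 3, 14, 7); Column gets 19.
- Y → Player I plays M (best of 4, 18, 9); Column gets 0.
- Z → Player I plays B (best of 4, 2, 8); Column gets 8.
Maximizing over 3, 19, 0, 8, Column chooses X. Subgame-perfect outcome: (M, X) with payoffs (14, 19).
Under simultaneous play:
Player I's best replies: W→B; X→M; Y→M; Z→B.
Column's best replies: T→X; M→Z; B→Z.
The unique mutual best reply is (B, Z), giving (8, 8).
Column's commitment gain: 19 − 8 = 11.

11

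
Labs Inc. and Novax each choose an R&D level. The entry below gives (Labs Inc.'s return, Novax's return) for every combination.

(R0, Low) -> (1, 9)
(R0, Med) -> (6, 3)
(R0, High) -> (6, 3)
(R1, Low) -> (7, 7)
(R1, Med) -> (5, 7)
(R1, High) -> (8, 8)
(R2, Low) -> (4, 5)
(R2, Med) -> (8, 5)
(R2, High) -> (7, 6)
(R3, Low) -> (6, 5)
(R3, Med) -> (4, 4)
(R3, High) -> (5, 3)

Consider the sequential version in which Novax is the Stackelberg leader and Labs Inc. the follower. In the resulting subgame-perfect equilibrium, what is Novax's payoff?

Backward induction with Novax moving first.
- Low: Labs Inc. compares 1, 7, 4, 6 and picks R1; Novax would get 7.
- Med: Labs Inc. compares 6, 5, 8, 4 and picks R2; Novax would get 5.
- High: Labs Inc. compares 6, 8, 7, 5 and picks R1; Novax would get 8.
Novax's induced payoffs are 7, 5, 8, so Novax commits to High. Subgame-perfect outcome: (R1, High) with payoffs (8, 8).

8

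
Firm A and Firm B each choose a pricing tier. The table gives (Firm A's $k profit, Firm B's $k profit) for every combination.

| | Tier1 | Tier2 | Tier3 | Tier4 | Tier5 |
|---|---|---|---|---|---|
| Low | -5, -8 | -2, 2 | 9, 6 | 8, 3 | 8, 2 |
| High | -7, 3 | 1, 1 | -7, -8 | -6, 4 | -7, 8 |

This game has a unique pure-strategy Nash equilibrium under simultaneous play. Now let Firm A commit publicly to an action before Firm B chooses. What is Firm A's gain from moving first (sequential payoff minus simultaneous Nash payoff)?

Work backward from Firm B's decision.
- Low → Firm B plays Tier3 (best of -8, 2, 6, 3, 2); Firm A gets 9.
- High → Firm B plays Tier5 (best of 3, 1, -8, 4, 8); Firm A gets -7.
Firm A's induced payoffs are 9, -7, so Firm A commits to Low. Subgame-perfect outcome: (Low, Tier3) with payoffs (9, 6).
For the simultaneous game, intersect best replies.
Firm A's best replies: Tier1→Low; Tier2→High; Tier3→Low; Tier4→Low; Tier5→Low.
Firm B's best replies: Low→Tier3; High→Tier5.
Only (Low, Tier3) has each player best-responding; Nash payoffs (9, 6).
Firm A's commitment gain: 9 − 9 = 0.

0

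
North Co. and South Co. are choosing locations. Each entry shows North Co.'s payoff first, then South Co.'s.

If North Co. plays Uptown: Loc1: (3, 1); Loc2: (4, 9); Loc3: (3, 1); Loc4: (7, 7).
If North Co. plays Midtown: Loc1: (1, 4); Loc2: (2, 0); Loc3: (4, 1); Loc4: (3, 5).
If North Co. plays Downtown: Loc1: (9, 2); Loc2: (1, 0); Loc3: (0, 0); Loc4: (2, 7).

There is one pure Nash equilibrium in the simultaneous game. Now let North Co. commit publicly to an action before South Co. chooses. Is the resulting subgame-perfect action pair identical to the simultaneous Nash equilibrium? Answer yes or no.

yes

Backward induction with North Co. moving first.
- Uptown → South Co. plays Loc2 (best of 1, 9, 1, 7); North Co. gets 4.
- Midtown → South Co. plays Loc4 (best of 4, 0, 1, 5); North Co. gets 3.
- Downtown → South Co. plays Loc4 (best of 2, 0, 0, 7); North Co. gets 2.
Among 4, 3, 2, the best is 4 at Uptown. Subgame-perfect outcome: (Uptown, Loc2) with payoffs (4, 9).
For the simultaneous game, intersect best replies.
North Co.'s best replies: Loc1→Downtown; Loc2→Uptown; Loc3→Midtown; Loc4→Uptown.
South Co.'s best replies: Uptown→Loc2; Midtown→Loc4; Downtown→Loc4.
Only (Uptown, Loc2) has each player best-responding; Nash payoffs (4, 9).
Sequential outcome (Uptown, Loc2) coincides with the Nash profile (Uptown, Loc2).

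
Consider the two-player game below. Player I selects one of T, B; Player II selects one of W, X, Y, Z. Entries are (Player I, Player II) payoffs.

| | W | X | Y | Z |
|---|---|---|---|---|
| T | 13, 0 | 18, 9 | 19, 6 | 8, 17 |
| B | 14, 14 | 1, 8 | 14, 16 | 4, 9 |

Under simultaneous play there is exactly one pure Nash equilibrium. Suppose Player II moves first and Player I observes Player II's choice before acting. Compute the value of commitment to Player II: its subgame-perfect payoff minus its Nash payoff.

0

Work backward from Player I's decision.
- W: Player I compares 13, 14 and picks B; Player II would get 14.
- X: Player I compares 18, 1 and picks T; Player II would get 9.
- Y: Player I compares 19, 14 and picks T; Player II would get 6.
- Z: Player I compares 8, 4 and picks T; Player II would get 17.
Maximizing over 14, 9, 6, 17, Player II chooses Z. Subgame-perfect outcome: (T, Z) with payoffs (8, 17).
Under simultaneous play:
Player I's best replies: W→B; X→T; Y→T; Z→T.
Player II's best replies: T→Z; B→Y.
The unique mutual best reply is (T, Z), giving (8, 17).
Player II's commitment gain: 17 − 17 = 0.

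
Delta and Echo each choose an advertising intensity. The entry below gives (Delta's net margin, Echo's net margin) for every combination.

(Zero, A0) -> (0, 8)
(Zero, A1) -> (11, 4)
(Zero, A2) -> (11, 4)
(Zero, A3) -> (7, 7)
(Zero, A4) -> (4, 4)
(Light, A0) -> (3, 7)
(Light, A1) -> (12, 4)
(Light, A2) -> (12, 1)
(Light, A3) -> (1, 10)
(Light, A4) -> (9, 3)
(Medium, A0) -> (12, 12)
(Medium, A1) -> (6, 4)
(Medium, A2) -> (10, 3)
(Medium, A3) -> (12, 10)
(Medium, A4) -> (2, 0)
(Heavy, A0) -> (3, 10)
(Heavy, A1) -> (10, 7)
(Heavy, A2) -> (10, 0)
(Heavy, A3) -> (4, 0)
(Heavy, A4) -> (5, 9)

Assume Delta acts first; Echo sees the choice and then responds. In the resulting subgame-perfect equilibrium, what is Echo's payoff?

12

Solve by backward induction (Delta leads).
- Zero: BR = A0, leader payoff 0.
- Light: BR = A3, leader payoff 1.
- Medium: BR = A0, leader payoff 12.
- Heavy: BR = A0, leader payoff 3.
Delta's induced payoffs are 0, 1, 12, 3, so Delta commits to Medium. Subgame-perfect outcome: (Medium, A0) with payoffs (12, 12).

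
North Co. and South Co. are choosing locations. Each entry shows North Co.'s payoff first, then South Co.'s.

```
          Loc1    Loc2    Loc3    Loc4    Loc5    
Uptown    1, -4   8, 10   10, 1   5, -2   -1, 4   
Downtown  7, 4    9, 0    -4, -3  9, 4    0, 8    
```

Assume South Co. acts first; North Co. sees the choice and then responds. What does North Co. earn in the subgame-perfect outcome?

Backward induction with South Co. moving first.
- Loc1: North Co. compares 1, 7 and picks Downtown; South Co. would get 4.
- Loc2: North Co. compares 8, 9 and picks Downtown; South Co. would get 0.
- Loc3: North Co. compares 10, -4 and picks Uptown; South Co. would get 1.
- Loc4: North Co. compares 5, 9 and picks Downtown; South Co. would get 4.
- Loc5: North Co. compares -1, 0 and picks Downtown; South Co. would get 8.
South Co.'s induced payoffs are 4, 0, 1, 4, 8, so South Co. commits to Loc5. Subgame-perfect outcome: (Downtown, Loc5) with payoffs (0, 8).

0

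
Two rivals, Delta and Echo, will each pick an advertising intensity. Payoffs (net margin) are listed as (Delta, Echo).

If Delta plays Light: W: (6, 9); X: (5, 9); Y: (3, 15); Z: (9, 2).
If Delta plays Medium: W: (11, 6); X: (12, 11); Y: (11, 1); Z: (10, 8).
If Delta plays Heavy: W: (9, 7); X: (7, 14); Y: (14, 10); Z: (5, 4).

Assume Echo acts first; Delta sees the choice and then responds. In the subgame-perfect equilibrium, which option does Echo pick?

Delta best-responds to each possible Echo move:
- W: Delta compares 6, 11, 9 and picks Medium; Echo would get 6.
- X: Delta compares 5, 12, 7 and picks Medium; Echo would get 11.
- Y: Delta compares 3, 11, 14 and picks Heavy; Echo would get 10.
- Z: Delta compares 9, 10, 5 and picks Medium; Echo would get 8.
Among 6, 11, 10, 8, the best is 11 at X. Subgame-perfect outcome: (Medium, X) with payoffs (12, 11).

X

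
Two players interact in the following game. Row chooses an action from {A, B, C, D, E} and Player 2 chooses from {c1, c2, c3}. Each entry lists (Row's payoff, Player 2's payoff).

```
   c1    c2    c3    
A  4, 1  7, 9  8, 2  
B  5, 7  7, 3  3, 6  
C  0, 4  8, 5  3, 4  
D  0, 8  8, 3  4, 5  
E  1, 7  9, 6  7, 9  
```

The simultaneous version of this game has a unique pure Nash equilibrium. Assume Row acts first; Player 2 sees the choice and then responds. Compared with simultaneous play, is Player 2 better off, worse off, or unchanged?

Backward induction with Row moving first.
- A → Player 2 plays c2 (best of 1, 9, 2); Row gets 7.
- B → Player 2 plays c1 (best of 7, 3, 6); Row gets 5.
- C → Player 2 plays c2 (best of 4, 5, 4); Row gets 8.
- D → Player 2 plays c1 (best of 8, 3, 5); Row gets 0.
- E → Player 2 plays c3 (best of 7, 6, 9); Row gets 7.
Among 7, 5, 8, 0, 7, the best is 8 at C. Subgame-perfect outcome: (C, c2) with payoffs (8, 5).
Now find the simultaneous Nash equilibrium.
Row's best replies: c1→B; c2→E; c3→A.
Player 2's best replies: A→c2; B→c1; C→c2; D→c1; E→c3.
Only (B, c1) has each player best-responding; Nash payoffs (5, 7).
Player 2 earns 5 sequentially versus 7 at the Nash outcome: worse off.

worse off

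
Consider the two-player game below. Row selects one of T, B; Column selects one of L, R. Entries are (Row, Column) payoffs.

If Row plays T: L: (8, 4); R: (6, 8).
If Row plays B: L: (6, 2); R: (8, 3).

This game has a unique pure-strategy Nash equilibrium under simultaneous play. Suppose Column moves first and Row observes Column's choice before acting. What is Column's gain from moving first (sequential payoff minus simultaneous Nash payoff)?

1

Backward induction with Column moving first.
- L: Row compares 8, 6 and picks T; Column would get 4.
- R: Row compares 6, 8 and picks B; Column would get 3.
Maximizing over 4, 3, Column chooses L. Subgame-perfect outcome: (T, L) with payoffs (8, 4).
Under simultaneous play:
Row's best replies: L→T; R→B.
Column's best replies: T→R; B→R.
The unique mutual best reply is (B, R), giving (8, 3).
Column's commitment gain: 4 − 3 = 1.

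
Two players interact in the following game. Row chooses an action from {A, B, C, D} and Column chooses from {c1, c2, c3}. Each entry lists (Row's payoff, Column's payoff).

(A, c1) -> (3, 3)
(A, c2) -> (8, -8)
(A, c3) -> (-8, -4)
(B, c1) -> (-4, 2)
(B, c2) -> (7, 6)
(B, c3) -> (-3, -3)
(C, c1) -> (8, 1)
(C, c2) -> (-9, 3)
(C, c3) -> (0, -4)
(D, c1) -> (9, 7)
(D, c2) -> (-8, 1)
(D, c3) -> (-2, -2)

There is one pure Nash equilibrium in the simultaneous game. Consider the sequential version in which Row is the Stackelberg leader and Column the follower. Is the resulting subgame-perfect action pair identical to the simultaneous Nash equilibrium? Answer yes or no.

yes

Backward induction with Row moving first.
- A → Column plays c1 (best of 3, -8, -4); Row gets 3.
- B → Column plays c2 (best of 2, 6, -3); Row gets 7.
- C → Column plays c2 (best of 1, 3, -4); Row gets -9.
- D → Column plays c1 (best of 7, 1, -2); Row gets 9.
Among 3, 7, -9, 9, the best is 9 at D. Subgame-perfect outcome: (D, c1) with payoffs (9, 7).
Now find the simultaneous Nash equilibrium.
Row's best replies: c1→D; c2→A; c3→C.
Column's best replies: A→c1; B→c2; C→c2; D→c1.
Only (D, c1) has each player best-responding; Nash payoffs (9, 7).
Sequential outcome (D, c1) coincides with the Nash profile (D, c1).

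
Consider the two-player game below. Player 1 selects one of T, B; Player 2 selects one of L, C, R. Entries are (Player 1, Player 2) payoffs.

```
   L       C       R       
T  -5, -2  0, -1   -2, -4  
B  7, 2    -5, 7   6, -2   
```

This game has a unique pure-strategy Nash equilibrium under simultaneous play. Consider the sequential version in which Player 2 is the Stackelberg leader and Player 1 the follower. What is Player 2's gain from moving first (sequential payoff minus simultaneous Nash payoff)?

3

Solve by backward induction (Player 2 leads).
- L: BR = B, leader payoff 2.
- C: BR = T, leader payoff -1.
- R: BR = B, leader payoff -2.
Maximizing over 2, -1, -2, Player 2 chooses L. Subgame-perfect outcome: (B, L) with payoffs (7, 2).
For the simultaneous game, intersect best replies.
Player 1's best replies: L→B; C→T; R→B.
Player 2's best replies: T→C; B→C.
The unique mutual best reply is (T, C), giving (0, -1).
Player 2's commitment gain: 2 − -1 = 3.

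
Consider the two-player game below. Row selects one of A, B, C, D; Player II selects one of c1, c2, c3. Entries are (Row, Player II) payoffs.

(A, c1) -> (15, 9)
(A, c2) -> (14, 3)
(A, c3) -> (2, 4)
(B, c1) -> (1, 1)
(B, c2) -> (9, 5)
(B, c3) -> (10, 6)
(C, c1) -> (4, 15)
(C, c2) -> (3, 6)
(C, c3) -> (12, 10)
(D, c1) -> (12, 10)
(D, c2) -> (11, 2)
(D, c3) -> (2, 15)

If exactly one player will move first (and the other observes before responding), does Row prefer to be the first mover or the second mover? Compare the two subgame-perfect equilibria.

first

If Row leads: Player II's best replies are A→c1, B→c3, C→c1, D→c3; Row's induced payoffs 15, 10, 4, 2; outcome (A, c1), payoffs (15, 9).
If Player II leads: Row's best replies are c1→A, c2→A, c3→C; Player II's induced payoffs 9, 3, 10; outcome (C, c3), payoffs (12, 10).
Row gets 15 moving first and 12 moving second, so Row prefers to move first.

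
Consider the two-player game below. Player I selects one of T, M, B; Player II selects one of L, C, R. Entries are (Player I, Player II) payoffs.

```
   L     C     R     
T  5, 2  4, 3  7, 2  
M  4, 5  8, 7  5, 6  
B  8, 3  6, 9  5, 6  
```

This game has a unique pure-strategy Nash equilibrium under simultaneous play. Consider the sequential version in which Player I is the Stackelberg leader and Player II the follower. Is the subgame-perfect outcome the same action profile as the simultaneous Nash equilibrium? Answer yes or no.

yes

Work backward from Player II's decision.
- T: Player II compares 2, 3, 2 and picks C; Player I would get 4.
- M: Player II compares 5, 7, 6 and picks C; Player I would get 8.
- B: Player II compares 3, 9, 6 and picks C; Player I would get 6.
Maximizing over 4, 8, 6, Player I chooses M. Subgame-perfect outcome: (M, C) with payoffs (8, 7).
For the simultaneous game, intersect best replies.
Player I's best replies: L→B; C→M; R→T.
Player II's best replies: T→C; M→C; B→C.
The unique mutual best reply is (M, C), giving (8, 7).
Sequential outcome (M, C) coincides with the Nash profile (M, C).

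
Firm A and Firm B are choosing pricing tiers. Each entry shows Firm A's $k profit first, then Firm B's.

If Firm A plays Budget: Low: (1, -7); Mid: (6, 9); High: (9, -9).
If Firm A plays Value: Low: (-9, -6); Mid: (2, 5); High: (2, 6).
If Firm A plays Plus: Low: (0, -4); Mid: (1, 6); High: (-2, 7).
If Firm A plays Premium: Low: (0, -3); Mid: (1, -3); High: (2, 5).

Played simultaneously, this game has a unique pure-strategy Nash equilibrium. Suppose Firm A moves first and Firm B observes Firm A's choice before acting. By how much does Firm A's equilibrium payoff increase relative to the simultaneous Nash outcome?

0

Backward induction with Firm A moving first.
- Budget: BR = Mid, leader payoff 6.
- Value: BR = High, leader payoff 2.
- Plus: BR = High, leader payoff -2.
- Premium: BR = High, leader payoff 2.
Firm A's induced payoffs are 6, 2, -2, 2, so Firm A commits to Budget. Subgame-perfect outcome: (Budget, Mid) with payoffs (6, 9).
For the simultaneous game, intersect best replies.
Firm A's best replies: Low→Budget; Mid→Budget; High→Budget.
Firm B's best replies: Budget→Mid; Value→High; Plus→High; Premium→High.
The unique mutual best reply is (Budget, Mid), giving (6, 9).
Firm A's commitment gain: 6 − 6 = 0.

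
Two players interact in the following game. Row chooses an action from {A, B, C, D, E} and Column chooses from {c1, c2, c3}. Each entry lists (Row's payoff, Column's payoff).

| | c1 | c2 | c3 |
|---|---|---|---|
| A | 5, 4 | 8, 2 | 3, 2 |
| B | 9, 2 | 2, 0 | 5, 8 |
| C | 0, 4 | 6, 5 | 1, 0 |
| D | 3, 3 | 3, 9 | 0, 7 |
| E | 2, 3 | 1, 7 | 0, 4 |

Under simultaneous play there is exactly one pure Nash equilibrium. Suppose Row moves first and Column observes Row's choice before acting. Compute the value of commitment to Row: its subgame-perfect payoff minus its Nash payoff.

Solve by backward induction (Row leads).
- A: BR = c1, leader payoff 5.
- B: BR = c3, leader payoff 5.
- C: BR = c2, leader payoff 6.
- D: BR = c2, leader payoff 3.
- E: BR = c2, leader payoff 1.
Maximizing over 5, 5, 6, 3, 1, Row chooses C. Subgame-perfect outcome: (C, c2) with payoffs (6, 5).
Now find the simultaneous Nash equilibrium.
Row's best replies: c1→B; c2→A; c3→B.
Column's best replies: A→c1; B→c3; C→c2; D→c2; E→c2.
The unique mutual best reply is (B, c3), giving (5, 8).
Row's commitment gain: 6 − 5 = 1.

1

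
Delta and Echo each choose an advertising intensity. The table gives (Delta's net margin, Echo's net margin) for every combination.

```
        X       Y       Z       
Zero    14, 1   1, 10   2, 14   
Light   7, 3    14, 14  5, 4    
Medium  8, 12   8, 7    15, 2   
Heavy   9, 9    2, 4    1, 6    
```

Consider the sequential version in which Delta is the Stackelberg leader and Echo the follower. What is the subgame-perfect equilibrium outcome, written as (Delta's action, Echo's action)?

(Light, Y)

Work backward from Echo's decision.
- Zero: BR = Z, leader payoff 2.
- Light: BR = Y, leader payoff 14.
- Medium: BR = X, leader payoff 8.
- Heavy: BR = X, leader payoff 9.
Maximizing over 2, 14, 8, 9, Delta chooses Light. Subgame-perfect outcome: (Light, Y) with payoffs (14, 14).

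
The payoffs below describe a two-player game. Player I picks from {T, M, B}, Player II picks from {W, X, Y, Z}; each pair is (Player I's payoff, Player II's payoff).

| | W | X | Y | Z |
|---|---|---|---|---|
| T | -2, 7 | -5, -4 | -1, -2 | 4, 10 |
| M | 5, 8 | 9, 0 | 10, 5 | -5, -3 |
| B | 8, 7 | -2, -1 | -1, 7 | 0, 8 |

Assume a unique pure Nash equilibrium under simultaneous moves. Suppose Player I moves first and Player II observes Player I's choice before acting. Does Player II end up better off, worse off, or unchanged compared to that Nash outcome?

Solve by backward induction (Player I leads).
- T: BR = Z, leader payoff 4.
- M: BR = W, leader payoff 5.
- B: BR = Z, leader payoff 0.
Among 4, 5, 0, the best is 5 at M. Subgame-perfect outcome: (M, W) with payoffs (5, 8).
Under simultaneous play:
Player I's best replies: W→B; X→M; Y→M; Z→T.
Player II's best replies: T→Z; M→W; B→Z.
Only (T, Z) has each player best-responding; Nash payoffs (4, 10).
Player II earns 8 sequentially versus 10 at the Nash outcome: worse off.

worse off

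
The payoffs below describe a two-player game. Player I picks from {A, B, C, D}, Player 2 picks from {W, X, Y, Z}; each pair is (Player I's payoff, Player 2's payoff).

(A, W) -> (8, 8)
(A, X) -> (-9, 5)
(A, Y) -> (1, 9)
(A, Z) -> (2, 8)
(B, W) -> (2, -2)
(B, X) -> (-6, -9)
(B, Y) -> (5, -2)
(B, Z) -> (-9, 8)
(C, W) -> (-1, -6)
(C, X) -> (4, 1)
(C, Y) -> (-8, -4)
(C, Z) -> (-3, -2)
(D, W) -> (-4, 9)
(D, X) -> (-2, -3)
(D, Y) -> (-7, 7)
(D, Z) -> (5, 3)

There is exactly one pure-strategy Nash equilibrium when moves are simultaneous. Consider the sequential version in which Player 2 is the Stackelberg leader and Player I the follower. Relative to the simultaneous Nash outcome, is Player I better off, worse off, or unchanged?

better off

Backward induction with Player 2 moving first.
- W → Player I plays A (best of 8, 2, -1, -4); Player 2 gets 8.
- X → Player I plays C (best of -9, -6, 4, -2); Player 2 gets 1.
- Y → Player I plays B (best of 1, 5, -8, -7); Player 2 gets -2.
- Z → Player I plays D (best of 2, -9, -3, 5); Player 2 gets 3.
Player 2's induced payoffs are 8, 1, -2, 3, so Player 2 commits to W. Subgame-perfect outcome: (A, W) with payoffs (8, 8).
Now find the simultaneous Nash equilibrium.
Player I's best replies: W→A; X→C; Y→B; Z→D.
Player 2's best replies: A→Y; B→Z; C→X; D→W.
The unique mutual best reply is (C, X), giving (4, 1).
Player I earns 8 sequentially versus 4 at the Nash outcome: better off.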